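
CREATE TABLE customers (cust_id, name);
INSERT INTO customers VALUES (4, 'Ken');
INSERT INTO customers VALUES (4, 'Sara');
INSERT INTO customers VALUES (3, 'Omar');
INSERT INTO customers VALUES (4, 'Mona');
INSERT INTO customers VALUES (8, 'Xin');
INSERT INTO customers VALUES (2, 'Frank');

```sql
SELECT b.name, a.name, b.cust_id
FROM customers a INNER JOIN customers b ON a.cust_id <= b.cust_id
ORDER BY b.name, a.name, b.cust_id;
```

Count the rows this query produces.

24

INNER JOIN keeps only pairs where the ON condition holds.
Matching on a.cust_id <= b.cust_id.
- a[0] cust_id=4 → 4 match(es) in b → 4 row(s).
- a[1] cust_id=4 → 4 match(es) in b → 4 row(s).
- a[2] cust_id=3 → 5 match(es) in b → 5 row(s).
- a[3] cust_id=4 → 4 match(es) in b → 4 row(s).
- a[4] cust_id=8 → 1 match(es) in b → 1 row(s).
- a[5] cust_id=2 → 6 match(es) in b → 6 row(s).
Total: 24 rows.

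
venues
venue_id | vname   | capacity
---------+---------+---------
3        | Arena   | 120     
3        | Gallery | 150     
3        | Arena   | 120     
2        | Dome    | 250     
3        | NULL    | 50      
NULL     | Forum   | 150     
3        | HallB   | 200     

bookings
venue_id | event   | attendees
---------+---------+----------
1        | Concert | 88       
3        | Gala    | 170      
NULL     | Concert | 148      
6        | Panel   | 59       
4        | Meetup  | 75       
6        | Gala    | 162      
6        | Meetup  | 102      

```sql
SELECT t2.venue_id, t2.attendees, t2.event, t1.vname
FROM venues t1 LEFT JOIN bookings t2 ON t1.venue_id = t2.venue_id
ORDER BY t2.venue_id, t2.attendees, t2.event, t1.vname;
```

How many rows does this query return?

LEFT JOIN keeps every row from `venues`; unmatched rows get NULL for `bookings`'s columns.
Matching on t1.venue_id = t2.venue_id. A NULL in a compared column never satisfies the condition.
Matched pairs: 5; unmatched t1 rows kept: 2.
Total: 5 matched + 2 padded = 7 rows.

7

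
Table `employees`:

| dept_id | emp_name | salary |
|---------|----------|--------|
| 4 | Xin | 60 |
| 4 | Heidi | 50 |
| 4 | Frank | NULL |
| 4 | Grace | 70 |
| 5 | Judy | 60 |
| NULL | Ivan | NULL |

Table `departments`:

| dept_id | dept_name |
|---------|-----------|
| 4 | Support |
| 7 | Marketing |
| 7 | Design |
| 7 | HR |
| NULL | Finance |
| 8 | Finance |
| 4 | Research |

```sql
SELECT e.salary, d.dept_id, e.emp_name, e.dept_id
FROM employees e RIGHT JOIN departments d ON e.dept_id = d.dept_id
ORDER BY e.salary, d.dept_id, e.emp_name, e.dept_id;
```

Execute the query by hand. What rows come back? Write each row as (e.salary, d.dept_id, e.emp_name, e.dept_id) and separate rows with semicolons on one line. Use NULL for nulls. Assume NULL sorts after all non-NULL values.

(50, 4, Heidi, 4); (50, 4, Heidi, 4); (60, 4, Xin, 4); (60, 4, Xin, 4); (70, 4, Grace, 4); (70, 4, Grace, 4); (NULL, 4, Frank, 4); (NULL, 4, Frank, 4); (NULL, 7, NULL, NULL); (NULL, 7, NULL, NULL); (NULL, 7, NULL, NULL); (NULL, 8, NULL, NULL); (NULL, NULL, NULL, NULL)

RIGHT JOIN keeps every row from `departments`; unmatched rows get NULL for `employees`'s columns.
Matching on e.dept_id = d.dept_id. A NULL in a compared column never satisfies the condition.
- e (dept_id=4) pairs with 2 row(s) of d.
- e (dept_id=4) pairs with 2 row(s) of d.
- e (dept_id=4) pairs with 2 row(s) of d.
- e (dept_id=4) pairs with 2 row(s) of d.
- e (dept_id=5) has no partner in d.
- e (dept_id=NULL) has no partner in d.
- plus 5 unmatched d row(s), each kept with NULL e columns.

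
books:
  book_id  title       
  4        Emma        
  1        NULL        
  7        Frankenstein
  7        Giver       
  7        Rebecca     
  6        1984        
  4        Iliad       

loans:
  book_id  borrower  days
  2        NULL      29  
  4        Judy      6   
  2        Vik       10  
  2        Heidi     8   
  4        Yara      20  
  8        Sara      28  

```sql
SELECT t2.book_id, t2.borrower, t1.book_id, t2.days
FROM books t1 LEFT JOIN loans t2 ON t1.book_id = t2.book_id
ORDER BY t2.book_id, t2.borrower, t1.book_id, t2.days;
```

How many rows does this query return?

9

LEFT JOIN keeps every row from `books`; unmatched rows get NULL for `loans`'s columns.
Matching on t1.book_id = t2.book_id.
- t1[0] book_id=4 → 2 match(es) in t2 → 2 row(s).
- t1[1] book_id=1 → no match; kept with NULLs on the t2 side.
- t1[2] book_id=7 → no match; kept with NULLs on the t2 side.
- t1[3] book_id=7 → no match; kept with NULLs on the t2 side.
- t1[4] book_id=7 → no match; kept with NULLs on the t2 side.
- t1[5] book_id=6 → no match; kept with NULLs on the t2 side.
- t1[6] book_id=4 → 2 match(es) in t2 → 2 row(s).
Total: 4 matched + 5 padded = 9 rows.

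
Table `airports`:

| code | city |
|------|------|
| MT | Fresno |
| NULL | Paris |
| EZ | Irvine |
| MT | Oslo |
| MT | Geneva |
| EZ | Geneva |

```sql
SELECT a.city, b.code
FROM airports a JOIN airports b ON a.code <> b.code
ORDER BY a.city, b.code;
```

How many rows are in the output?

12

INNER JOIN keeps only pairs where the ON condition holds.
Matching on a.code <> b.code. A NULL in a compared column never satisfies the condition.
- a row (code=MT): matches 2 b row(s) → 2 output row(s).
- a row (code=NULL): no match → dropped.
- a row (code=EZ): matches 3 b row(s) → 3 output row(s).
- a row (code=MT): matches 2 b row(s) → 2 output row(s).
- a row (code=MT): matches 2 b row(s) → 2 output row(s).
- a row (code=EZ): matches 3 b row(s) → 3 output row(s).
Total: 12 rows.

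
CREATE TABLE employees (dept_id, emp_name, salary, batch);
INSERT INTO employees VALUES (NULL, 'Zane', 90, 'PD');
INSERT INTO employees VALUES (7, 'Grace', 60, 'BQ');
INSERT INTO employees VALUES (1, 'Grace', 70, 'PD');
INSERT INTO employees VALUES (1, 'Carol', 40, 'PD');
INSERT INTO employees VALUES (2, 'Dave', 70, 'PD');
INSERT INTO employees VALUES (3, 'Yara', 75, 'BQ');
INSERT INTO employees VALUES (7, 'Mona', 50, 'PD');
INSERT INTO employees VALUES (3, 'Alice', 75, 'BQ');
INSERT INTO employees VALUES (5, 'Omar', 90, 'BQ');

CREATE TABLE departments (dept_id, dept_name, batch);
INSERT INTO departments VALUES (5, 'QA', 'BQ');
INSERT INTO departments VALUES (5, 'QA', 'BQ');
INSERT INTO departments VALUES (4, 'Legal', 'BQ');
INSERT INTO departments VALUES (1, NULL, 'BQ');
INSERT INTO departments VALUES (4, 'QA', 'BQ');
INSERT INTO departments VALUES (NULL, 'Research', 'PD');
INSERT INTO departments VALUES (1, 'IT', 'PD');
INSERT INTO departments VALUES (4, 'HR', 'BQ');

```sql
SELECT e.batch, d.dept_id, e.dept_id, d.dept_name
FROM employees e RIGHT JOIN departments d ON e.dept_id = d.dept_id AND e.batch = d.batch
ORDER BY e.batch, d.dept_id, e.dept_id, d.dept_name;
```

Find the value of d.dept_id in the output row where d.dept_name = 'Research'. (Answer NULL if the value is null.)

RIGHT JOIN keeps every row from `departments`; unmatched rows get NULL for `employees`'s columns.
Matching on e.dept_id = d.dept_id AND e.batch = d.batch. A NULL in a compared column never satisfies the condition.
- e (dept_id=NULL, batch=PD) has no partner in d.
- e (dept_id=7, batch=BQ) has no partner in d.
- e (dept_id=1, batch=PD) pairs with 1 row(s) of d.
- e (dept_id=1, batch=PD) pairs with 1 row(s) of d.
- e (dept_id=2, batch=PD) has no partner in d.
- e (dept_id=3, batch=BQ) has no partner in d.
- e (dept_id=7, batch=PD) has no partner in d.
- e (dept_id=3, batch=BQ) has no partner in d.
- e (dept_id=5, batch=BQ) pairs with 2 row(s) of d.
- 5 d row(s) had no e match → kept, e columns NULL.

NULL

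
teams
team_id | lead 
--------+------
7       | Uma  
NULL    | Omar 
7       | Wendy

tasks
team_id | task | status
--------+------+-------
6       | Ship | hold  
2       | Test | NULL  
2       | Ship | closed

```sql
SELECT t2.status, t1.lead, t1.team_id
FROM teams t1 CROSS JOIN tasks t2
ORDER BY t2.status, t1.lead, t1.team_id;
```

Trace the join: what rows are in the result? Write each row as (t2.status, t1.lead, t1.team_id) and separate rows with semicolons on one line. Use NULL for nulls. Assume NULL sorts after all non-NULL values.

CROSS JOIN pairs every row of `teams` with every row of `tasks`: 3 × 3 = 9 rows.

(closed, Omar, NULL); (closed, Uma, 7); (closed, Wendy, 7); (hold, Omar, NULL); (hold, Uma, 7); (hold, Wendy, 7); (NULL, Omar, NULL); (NULL, Uma, 7); (NULL, Wendy, 7)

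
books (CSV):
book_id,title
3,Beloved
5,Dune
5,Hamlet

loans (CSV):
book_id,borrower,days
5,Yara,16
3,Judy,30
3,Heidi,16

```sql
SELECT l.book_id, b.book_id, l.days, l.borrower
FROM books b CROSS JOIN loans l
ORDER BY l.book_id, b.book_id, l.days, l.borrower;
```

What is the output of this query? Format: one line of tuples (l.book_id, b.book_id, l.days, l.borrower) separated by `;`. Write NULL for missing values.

(3, 3, 16, Heidi); (3, 3, 30, Judy); (3, 5, 16, Heidi); (3, 5, 16, Heidi); (3, 5, 30, Judy); (3, 5, 30, Judy); (5, 3, 16, Yara); (5, 5, 16, Yara); (5, 5, 16, Yara)

CROSS JOIN pairs every row of `books` with every row of `loans`: 3 × 3 = 9 rows.
After projecting and ordering:
l.book_id | b.book_id | l.days | l.borrower
3 | 3 | 16 | Heidi
3 | 3 | 30 | Judy
3 | 5 | 16 | Heidi
3 | 5 | 16 | Heidi
3 | 5 | 30 | Judy
3 | 5 | 30 | Judy
5 | 3 | 16 | Yara
5 | 5 | 16 | Yara
5 | 5 | 16 | Yara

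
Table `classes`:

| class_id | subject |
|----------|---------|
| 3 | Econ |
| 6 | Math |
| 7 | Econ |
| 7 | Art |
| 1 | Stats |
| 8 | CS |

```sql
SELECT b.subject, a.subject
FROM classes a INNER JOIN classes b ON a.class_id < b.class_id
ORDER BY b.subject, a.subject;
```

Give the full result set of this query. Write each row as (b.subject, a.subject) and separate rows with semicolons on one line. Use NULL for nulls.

(Art, Econ); (Art, Math); (Art, Stats); (CS, Art); (CS, Econ); (CS, Econ); (CS, Math); (CS, Stats); (Econ, Econ); (Econ, Math); (Econ, Stats); (Econ, Stats); (Math, Econ); (Math, Stats)

INNER JOIN keeps only pairs where the ON condition holds.
Matching on a.class_id < b.class_id.
- class_id=3: 4 matching b row(s), so 4 row(s) emitted.
- class_id=6: 3 matching b row(s), so 3 row(s) emitted.
- class_id=7: 1 matching b row(s), so 1 row(s) emitted.
- class_id=7: 1 matching b row(s), so 1 row(s) emitted.
- class_id=1: 5 matching b row(s), so 5 row(s) emitted.
- class_id=8: no matching b row, dropped.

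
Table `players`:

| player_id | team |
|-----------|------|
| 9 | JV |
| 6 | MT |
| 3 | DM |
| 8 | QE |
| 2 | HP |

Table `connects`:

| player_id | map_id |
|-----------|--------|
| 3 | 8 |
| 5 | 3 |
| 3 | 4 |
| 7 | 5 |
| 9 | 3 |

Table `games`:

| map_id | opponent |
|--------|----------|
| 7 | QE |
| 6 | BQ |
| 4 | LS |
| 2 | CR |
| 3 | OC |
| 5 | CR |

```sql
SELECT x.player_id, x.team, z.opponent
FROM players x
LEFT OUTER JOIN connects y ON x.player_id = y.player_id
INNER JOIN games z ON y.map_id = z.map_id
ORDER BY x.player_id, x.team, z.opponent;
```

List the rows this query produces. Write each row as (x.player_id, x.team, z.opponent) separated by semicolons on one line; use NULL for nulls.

(3, DM, LS); (9, JV, OC)

Joins associate left-to-right: players LEFT JOIN connects on player_id gives 6 intermediate row(s).
Then INNER JOIN `games z` on map_id: keep only rows whose y.map_id appears in z.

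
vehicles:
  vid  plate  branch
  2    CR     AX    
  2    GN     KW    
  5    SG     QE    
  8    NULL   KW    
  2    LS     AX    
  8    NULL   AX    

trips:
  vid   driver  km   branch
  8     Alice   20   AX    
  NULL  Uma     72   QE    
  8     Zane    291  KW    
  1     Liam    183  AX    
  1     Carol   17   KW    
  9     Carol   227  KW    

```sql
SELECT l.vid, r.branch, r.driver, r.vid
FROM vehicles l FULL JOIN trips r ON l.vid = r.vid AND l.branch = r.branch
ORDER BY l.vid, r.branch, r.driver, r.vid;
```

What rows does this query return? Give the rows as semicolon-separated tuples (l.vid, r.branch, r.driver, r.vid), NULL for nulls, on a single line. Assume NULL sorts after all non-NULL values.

FULL OUTER JOIN keeps every row from both sides; unmatched rows get NULL for the other side's columns.
Matching on l.vid = r.vid AND l.branch = r.branch. A NULL in a compared column never satisfies the condition.
- l[0] vid=2, branch=AX → no match; kept with NULLs on the r side.
- l[1] vid=2, branch=KW → no match; kept with NULLs on the r side.
- l[2] vid=5, branch=QE → no match; kept with NULLs on the r side.
- l[3] vid=8, branch=KW → 1 match(es) in r → 1 row(s).
- l[4] vid=2, branch=AX → no match; kept with NULLs on the r side.
- l[5] vid=8, branch=AX → 1 match(es) in r → 1 row(s).
- plus 4 unmatched r row(s), each kept with NULL l columns.
After projecting and ordering:
l.vid | r.branch | r.driver | r.vid
2 | NULL | NULL | NULL
2 | NULL | NULL | NULL
2 | NULL | NULL | NULL
5 | NULL | NULL | NULL
8 | AX | Alice | 8
8 | KW | Zane | 8
NULL | AX | Liam | 1
NULL | KW | Carol | 1
NULL | KW | Carol | 9
NULL | QE | Uma | NULL

(2, NULL, NULL, NULL); (2, NULL, NULL, NULL); (2, NULL, NULL, NULL); (5, NULL, NULL, NULL); (8, AX, Alice, 8); (8, KW, Zane, 8); (NULL, AX, Liam, 1); (NULL, KW, Carol, 1); (NULL, KW, Carol, 9); (NULL, QE, Uma, NULL)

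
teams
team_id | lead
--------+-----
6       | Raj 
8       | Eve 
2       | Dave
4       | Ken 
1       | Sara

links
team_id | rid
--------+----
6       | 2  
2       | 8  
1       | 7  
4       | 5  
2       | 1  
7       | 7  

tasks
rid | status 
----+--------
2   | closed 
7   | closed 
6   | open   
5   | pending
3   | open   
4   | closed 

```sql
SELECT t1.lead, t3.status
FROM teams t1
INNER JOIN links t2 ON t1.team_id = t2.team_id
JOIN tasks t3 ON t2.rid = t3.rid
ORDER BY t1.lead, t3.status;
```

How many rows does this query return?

3

Joins associate left-to-right: teams INNER JOIN links on team_id gives 5 intermediate row(s).
Then INNER JOIN `tasks t3` on rid: keep only rows whose t2.rid appears in t3.
Result: 3 row(s).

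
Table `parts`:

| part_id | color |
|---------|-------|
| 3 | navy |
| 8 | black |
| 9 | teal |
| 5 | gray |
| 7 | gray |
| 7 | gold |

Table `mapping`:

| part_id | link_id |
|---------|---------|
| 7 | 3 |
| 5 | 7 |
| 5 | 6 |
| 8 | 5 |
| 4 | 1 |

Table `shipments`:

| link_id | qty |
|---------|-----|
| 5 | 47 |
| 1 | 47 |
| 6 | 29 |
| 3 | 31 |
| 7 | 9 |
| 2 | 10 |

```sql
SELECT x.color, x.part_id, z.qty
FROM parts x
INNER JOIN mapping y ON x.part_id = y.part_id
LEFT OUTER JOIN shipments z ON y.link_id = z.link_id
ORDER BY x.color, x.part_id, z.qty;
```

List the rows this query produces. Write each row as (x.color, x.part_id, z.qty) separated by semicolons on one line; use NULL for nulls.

(black, 8, 47); (gold, 7, 31); (gray, 5, 9); (gray, 5, 29); (gray, 7, 31)

Evaluate left to right. First `parts x INNER JOIN mapping y` on part_id: 5 row(s).
Then LEFT JOIN `shipments z` on link_id: each of those 5 rows is kept; rows whose y.link_id has no match in z get NULL for z's columns.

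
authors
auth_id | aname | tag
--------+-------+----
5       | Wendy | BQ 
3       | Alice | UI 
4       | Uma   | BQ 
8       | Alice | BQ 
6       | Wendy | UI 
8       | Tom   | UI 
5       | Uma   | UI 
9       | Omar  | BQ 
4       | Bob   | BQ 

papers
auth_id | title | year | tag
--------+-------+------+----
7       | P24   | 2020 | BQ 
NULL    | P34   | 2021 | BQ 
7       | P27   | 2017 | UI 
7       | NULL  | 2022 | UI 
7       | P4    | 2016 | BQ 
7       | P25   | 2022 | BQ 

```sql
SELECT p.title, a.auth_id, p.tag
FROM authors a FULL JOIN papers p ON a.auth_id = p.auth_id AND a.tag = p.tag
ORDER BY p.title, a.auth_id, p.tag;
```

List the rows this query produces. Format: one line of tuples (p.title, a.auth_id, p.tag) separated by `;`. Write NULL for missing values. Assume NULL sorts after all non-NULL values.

(P24, NULL, BQ); (P25, NULL, BQ); (P27, NULL, UI); (P34, NULL, BQ); (P4, NULL, BQ); (NULL, 3, NULL); (NULL, 4, NULL); (NULL, 4, NULL); (NULL, 5, NULL); (NULL, 5, NULL); (NULL, 6, NULL); (NULL, 8, NULL); (NULL, 8, NULL); (NULL, 9, NULL); (NULL, NULL, UI)

FULL OUTER JOIN keeps every row from both sides; unmatched rows get NULL for the other side's columns.
Matching on a.auth_id = p.auth_id AND a.tag = p.tag. A NULL in a compared column never satisfies the condition.
Matched pairs: 0; unmatched a rows kept: 9; unmatched p rows kept: 6.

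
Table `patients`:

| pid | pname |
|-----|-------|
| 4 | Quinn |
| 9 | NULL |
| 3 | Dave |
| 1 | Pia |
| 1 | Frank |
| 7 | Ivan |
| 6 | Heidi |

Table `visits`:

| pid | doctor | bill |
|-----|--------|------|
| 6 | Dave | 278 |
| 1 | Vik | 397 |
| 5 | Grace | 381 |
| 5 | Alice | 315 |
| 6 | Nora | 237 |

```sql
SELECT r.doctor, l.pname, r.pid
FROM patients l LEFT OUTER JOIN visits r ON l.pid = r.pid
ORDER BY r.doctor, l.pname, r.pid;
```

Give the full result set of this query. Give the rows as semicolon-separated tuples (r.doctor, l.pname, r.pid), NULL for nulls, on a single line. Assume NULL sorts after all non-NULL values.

(Dave, Heidi, 6); (Nora, Heidi, 6); (Vik, Frank, 1); (Vik, Pia, 1); (NULL, Dave, NULL); (NULL, Ivan, NULL); (NULL, Quinn, NULL); (NULL, NULL, NULL)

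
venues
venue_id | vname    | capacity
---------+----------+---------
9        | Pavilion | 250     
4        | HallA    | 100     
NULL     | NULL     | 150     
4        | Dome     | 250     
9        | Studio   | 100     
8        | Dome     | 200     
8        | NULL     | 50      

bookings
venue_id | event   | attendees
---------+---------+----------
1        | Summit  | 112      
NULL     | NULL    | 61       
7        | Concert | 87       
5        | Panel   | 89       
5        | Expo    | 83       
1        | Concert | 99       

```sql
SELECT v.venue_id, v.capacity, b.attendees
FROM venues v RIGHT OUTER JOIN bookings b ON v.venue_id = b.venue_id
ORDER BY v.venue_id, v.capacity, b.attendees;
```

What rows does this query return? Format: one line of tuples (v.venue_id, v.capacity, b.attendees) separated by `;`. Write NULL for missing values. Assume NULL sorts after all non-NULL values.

(NULL, NULL, 61); (NULL, NULL, 83); (NULL, NULL, 87); (NULL, NULL, 89); (NULL, NULL, 99); (NULL, NULL, 112)

RIGHT JOIN keeps every row from `bookings`; unmatched rows get NULL for `venues`'s columns.
Matching on v.venue_id = b.venue_id. A NULL in a compared column never satisfies the condition.
Matched pairs: 0; unmatched b rows kept: 6.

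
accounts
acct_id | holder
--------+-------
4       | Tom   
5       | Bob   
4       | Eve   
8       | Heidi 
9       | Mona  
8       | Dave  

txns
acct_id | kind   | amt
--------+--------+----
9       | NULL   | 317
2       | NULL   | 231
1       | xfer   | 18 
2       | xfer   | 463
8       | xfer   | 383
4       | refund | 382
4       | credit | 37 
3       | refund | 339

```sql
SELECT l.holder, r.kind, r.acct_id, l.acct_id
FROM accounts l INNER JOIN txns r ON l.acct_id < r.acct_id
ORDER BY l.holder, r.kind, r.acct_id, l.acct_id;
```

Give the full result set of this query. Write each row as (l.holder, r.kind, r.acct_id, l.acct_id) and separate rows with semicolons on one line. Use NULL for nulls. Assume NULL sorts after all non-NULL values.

(Bob, xfer, 8, 5); (Bob, NULL, 9, 5); (Dave, NULL, 9, 8); (Eve, xfer, 8, 4); (Eve, NULL, 9, 4); (Heidi, NULL, 9, 8); (Tom, xfer, 8, 4); (Tom, NULL, 9, 4)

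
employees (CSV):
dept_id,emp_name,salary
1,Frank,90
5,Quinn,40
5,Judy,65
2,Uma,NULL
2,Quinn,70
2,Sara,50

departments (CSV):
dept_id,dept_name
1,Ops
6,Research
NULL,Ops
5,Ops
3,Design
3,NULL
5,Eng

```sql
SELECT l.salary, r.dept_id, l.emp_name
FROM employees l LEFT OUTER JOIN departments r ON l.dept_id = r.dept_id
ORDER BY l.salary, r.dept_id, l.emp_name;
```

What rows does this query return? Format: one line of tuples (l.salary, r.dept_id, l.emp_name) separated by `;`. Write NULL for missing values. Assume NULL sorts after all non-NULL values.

LEFT JOIN keeps every row from `employees`; unmatched rows get NULL for `departments`'s columns.
Matching on l.dept_id = r.dept_id. A NULL in a compared column never satisfies the condition.
Matched pairs: 5; unmatched l rows kept: 3.

(40, 5, Quinn); (40, 5, Quinn); (50, NULL, Sara); (65, 5, Judy); (65, 5, Judy); (70, NULL, Quinn); (90, 1, Frank); (NULL, NULL, Uma)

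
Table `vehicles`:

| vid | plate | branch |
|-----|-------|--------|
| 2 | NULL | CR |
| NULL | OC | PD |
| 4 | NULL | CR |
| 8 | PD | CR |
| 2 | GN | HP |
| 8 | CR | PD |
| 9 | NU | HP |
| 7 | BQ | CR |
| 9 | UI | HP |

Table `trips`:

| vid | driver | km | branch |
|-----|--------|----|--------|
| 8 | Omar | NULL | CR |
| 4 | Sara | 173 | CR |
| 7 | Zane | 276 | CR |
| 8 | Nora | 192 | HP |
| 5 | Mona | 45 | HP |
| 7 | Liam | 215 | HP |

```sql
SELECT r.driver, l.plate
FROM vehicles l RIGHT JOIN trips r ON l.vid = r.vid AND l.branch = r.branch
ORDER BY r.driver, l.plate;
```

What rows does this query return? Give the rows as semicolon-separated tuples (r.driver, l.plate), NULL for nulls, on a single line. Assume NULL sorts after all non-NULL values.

RIGHT JOIN keeps every row from `trips`; unmatched rows get NULL for `vehicles`'s columns.
Matching on l.vid = r.vid AND l.branch = r.branch. A NULL in a compared column never satisfies the condition.
- l (vid=2, branch=CR) has no partner in r.
- l (vid=NULL, branch=PD) has no partner in r.
- l (vid=4, branch=CR) pairs with 1 row(s) of r.
- l (vid=8, branch=CR) pairs with 1 row(s) of r.
- l (vid=2, branch=HP) has no partner in r.
- l (vid=8, branch=PD) has no partner in r.
- l (vid=9, branch=HP) has no partner in r.
- l (vid=7, branch=CR) pairs with 1 row(s) of r.
- l (vid=9, branch=HP) has no partner in r.
- plus 3 unmatched r row(s), each kept with NULL l columns.
After projecting and ordering:
r.driver | l.plate
Liam | NULL
Mona | NULL
Nora | NULL
Omar | PD
Sara | NULL
Zane | BQ

(Liam, NULL); (Mona, NULL); (Nora, NULL); (Omar, PD); (Sara, NULL); (Zane, BQ)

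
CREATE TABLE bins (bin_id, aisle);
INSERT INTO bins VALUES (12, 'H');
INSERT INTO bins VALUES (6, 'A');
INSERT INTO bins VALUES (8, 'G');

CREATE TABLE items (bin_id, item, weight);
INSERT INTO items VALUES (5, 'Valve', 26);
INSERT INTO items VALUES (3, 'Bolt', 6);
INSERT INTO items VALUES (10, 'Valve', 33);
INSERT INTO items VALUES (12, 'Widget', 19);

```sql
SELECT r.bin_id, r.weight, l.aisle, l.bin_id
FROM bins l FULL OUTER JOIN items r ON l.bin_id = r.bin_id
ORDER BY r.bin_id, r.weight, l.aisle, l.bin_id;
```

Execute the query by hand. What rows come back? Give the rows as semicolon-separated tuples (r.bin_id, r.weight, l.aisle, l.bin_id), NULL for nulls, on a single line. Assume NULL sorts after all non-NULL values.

FULL OUTER JOIN keeps every row from both sides; unmatched rows get NULL for the other side's columns.
Matching on l.bin_id = r.bin_id.
Matched pairs: 1; unmatched l rows kept: 2; unmatched r rows kept: 3.

(3, 6, NULL, NULL); (5, 26, NULL, NULL); (10, 33, NULL, NULL); (12, 19, H, 12); (NULL, NULL, A, 6); (NULL, NULL, G, 8)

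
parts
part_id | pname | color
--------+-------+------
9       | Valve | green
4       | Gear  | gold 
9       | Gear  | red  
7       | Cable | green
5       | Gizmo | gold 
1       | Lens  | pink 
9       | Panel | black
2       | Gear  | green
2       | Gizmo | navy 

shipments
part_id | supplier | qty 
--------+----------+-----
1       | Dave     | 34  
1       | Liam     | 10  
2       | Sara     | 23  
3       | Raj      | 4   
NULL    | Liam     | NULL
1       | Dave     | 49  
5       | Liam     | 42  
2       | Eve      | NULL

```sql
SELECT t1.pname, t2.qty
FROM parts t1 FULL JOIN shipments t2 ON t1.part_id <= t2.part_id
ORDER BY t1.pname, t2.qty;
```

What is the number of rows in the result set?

22

FULL OUTER JOIN keeps every row from both sides; unmatched rows get NULL for the other side's columns.
Matching on t1.part_id <= t2.part_id. A NULL in a compared column never satisfies the condition.
- t1 (part_id=9) has no partner → padded with NULL.
- t1 (part_id=4) pairs with 1 row(s) of t2.
- t1 (part_id=9) has no partner → padded with NULL.
- t1 (part_id=7) has no partner → padded with NULL.
- t1 (part_id=5) pairs with 1 row(s) of t2.
- t1 (part_id=1) pairs with 7 row(s) of t2.
- t1 (part_id=9) has no partner → padded with NULL.
- t1 (part_id=2) pairs with 4 row(s) of t2.
- t1 (part_id=2) pairs with 4 row(s) of t2.
- plus 1 unmatched t2 row(s), each kept with NULL t1 columns.
Total: 17 matched + 5 padded = 22 rows.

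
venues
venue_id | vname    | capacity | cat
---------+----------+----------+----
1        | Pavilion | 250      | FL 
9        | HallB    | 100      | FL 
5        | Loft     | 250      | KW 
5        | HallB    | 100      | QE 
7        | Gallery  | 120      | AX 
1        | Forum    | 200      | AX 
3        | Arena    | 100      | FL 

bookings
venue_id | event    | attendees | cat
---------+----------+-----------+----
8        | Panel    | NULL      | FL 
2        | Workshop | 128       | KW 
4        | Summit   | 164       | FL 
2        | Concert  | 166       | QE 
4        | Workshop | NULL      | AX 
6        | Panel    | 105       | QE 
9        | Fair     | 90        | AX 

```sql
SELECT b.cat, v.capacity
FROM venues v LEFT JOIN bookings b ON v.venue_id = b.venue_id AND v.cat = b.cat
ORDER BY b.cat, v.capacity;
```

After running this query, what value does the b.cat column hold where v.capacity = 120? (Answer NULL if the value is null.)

NULL

LEFT JOIN keeps every row from `venues`; unmatched rows get NULL for `bookings`'s columns.
Matching on v.venue_id = b.venue_id AND v.cat = b.cat.
- venue_id=1, cat=FL: no b row matches, row kept with b columns NULL.
- venue_id=9, cat=FL: no b row matches, row kept with b columns NULL.
- venue_id=5, cat=KW: no b row matches, row kept with b columns NULL.
- venue_id=5, cat=QE: no b row matches, row kept with b columns NULL.
- venue_id=7, cat=AX: no b row matches, row kept with b columns NULL.
- venue_id=1, cat=AX: no b row matches, row kept with b columns NULL.
- venue_id=3, cat=FL: no b row matches, row kept with b columns NULL.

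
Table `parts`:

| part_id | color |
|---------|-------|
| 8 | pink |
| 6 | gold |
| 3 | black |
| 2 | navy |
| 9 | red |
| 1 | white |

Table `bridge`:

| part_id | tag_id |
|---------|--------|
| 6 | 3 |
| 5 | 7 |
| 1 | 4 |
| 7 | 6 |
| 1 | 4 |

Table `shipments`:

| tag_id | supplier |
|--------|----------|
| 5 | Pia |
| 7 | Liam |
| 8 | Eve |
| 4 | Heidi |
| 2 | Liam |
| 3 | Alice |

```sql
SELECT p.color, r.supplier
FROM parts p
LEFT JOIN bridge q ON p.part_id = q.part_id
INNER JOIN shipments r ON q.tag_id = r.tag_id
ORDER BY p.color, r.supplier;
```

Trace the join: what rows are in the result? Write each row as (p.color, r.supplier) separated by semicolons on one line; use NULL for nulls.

(gold, Alice); (white, Heidi); (white, Heidi)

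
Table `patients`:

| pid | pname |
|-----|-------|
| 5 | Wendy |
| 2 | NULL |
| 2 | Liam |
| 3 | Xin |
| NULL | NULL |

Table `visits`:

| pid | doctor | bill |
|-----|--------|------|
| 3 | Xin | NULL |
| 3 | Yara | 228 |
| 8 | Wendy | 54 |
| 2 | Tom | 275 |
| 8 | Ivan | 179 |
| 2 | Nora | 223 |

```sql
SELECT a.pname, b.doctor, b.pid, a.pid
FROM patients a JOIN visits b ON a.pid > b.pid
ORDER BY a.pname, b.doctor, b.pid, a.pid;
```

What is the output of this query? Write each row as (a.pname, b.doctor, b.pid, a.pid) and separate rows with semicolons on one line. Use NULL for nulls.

(Wendy, Nora, 2, 5); (Wendy, Tom, 2, 5); (Wendy, Xin, 3, 5); (Wendy, Yara, 3, 5); (Xin, Nora, 2, 3); (Xin, Tom, 2, 3)

INNER JOIN keeps only pairs where the ON condition holds.
Matching on a.pid > b.pid. A NULL in a compared column never satisfies the condition.
- a[0] pid=5 → 4 match(es) in b → 4 row(s).
- a[1] pid=2 → no match; dropped.
- a[2] pid=2 → no match; dropped.
- a[3] pid=3 → 2 match(es) in b → 2 row(s).
- a[4] pid=NULL → no match; dropped.
After projecting and ordering:
a.pname | b.doctor | b.pid | a.pid
Wendy | Nora | 2 | 5
Wendy | Tom | 2 | 5
Wendy | Xin | 3 | 5
Wendy | Yara | 3 | 5
Xin | Nora | 2 | 3
Xin | Tom | 2 | 3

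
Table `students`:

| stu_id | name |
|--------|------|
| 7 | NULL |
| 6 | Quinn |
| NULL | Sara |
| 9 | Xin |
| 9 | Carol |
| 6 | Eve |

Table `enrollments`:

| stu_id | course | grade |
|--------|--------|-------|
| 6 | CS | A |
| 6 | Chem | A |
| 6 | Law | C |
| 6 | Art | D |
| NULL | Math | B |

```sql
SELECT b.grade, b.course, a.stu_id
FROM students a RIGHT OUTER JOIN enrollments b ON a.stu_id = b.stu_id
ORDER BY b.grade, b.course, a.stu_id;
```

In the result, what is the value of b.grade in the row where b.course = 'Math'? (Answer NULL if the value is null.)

RIGHT JOIN keeps every row from `enrollments`; unmatched rows get NULL for `students`'s columns.
Matching on a.stu_id = b.stu_id. A NULL in a compared column never satisfies the condition.
- a[0] stu_id=7 → no match.
- a[1] stu_id=6 → 4 match(es) in b → 4 row(s).
- a[2] stu_id=NULL → no match.
- a[3] stu_id=9 → no match.
- a[4] stu_id=9 → no match.
- a[5] stu_id=6 → 4 match(es) in b → 4 row(s).
- plus 1 unmatched b row(s), each kept with NULL a columns.

B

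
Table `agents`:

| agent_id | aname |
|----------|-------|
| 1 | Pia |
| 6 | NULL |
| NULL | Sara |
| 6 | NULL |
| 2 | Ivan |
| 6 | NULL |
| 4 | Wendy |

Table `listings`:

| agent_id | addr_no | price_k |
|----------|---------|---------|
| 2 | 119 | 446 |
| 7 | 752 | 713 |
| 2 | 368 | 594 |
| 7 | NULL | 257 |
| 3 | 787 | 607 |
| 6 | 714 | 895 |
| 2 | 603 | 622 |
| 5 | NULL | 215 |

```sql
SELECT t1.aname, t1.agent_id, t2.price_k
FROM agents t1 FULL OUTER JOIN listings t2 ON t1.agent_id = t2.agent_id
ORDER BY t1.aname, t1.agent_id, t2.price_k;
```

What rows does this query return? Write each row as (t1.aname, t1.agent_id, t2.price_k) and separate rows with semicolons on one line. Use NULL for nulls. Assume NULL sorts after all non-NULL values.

(Ivan, 2, 446); (Ivan, 2, 594); (Ivan, 2, 622); (Pia, 1, NULL); (Sara, NULL, NULL); (Wendy, 4, NULL); (NULL, 6, 895); (NULL, 6, 895); (NULL, 6, 895); (NULL, NULL, 215); (NULL, NULL, 257); (NULL, NULL, 607); (NULL, NULL, 713)

FULL OUTER JOIN keeps every row from both sides; unmatched rows get NULL for the other side's columns.
Matching on t1.agent_id = t2.agent_id. A NULL in a compared column never satisfies the condition.
Matched pairs: 6; unmatched t1 rows kept: 3; unmatched t2 rows kept: 4.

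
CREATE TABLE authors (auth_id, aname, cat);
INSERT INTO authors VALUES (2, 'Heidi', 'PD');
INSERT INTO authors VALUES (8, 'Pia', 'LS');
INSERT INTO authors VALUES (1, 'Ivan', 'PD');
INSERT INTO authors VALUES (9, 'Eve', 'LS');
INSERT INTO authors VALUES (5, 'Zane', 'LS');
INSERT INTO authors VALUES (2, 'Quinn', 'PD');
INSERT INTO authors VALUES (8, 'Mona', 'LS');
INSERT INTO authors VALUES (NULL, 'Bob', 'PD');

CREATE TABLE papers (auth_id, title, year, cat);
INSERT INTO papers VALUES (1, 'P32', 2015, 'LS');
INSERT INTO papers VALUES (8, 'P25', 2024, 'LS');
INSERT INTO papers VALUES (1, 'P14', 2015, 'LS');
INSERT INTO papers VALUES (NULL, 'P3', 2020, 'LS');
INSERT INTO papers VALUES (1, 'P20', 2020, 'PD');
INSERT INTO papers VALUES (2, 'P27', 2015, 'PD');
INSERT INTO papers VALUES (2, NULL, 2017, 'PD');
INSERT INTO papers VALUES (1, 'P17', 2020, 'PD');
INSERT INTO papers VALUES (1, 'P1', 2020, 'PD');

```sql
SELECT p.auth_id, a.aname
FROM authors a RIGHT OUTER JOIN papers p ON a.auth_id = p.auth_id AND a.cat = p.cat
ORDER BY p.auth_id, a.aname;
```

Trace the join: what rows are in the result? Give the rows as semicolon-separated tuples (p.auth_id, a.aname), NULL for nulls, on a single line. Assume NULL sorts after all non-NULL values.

RIGHT JOIN keeps every row from `papers`; unmatched rows get NULL for `authors`'s columns.
Matching on a.auth_id = p.auth_id AND a.cat = p.cat. A NULL in a compared column never satisfies the condition.
Matched pairs: 9; unmatched p rows kept: 3.

(1, Ivan); (1, Ivan); (1, Ivan); (1, NULL); (1, NULL); (2, Heidi); (2, Heidi); (2, Quinn); (2, Quinn); (8, Mona); (8, Pia); (NULL, NULL)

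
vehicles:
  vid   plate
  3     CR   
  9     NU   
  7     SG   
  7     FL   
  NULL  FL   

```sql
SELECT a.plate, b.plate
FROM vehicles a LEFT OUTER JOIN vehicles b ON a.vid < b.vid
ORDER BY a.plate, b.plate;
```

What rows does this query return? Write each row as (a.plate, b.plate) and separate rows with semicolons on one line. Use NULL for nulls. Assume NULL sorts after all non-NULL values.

LEFT JOIN keeps every row from `vehicles a`; unmatched rows get NULL for `vehicles b`'s columns.
Matching on a.vid < b.vid. A NULL in a compared column never satisfies the condition.
- a row (vid=3): matches 3 b row(s) → 3 output row(s).
- a row (vid=9): no match → kept, b columns NULL.
- a row (vid=7): matches 1 b row(s) → 1 output row(s).
- a row (vid=7): matches 1 b row(s) → 1 output row(s).
- a row (vid=NULL): no match → kept, b columns NULL.
After projecting and ordering:
a.plate | b.plate
CR | FL
CR | NU
CR | SG
FL | NU
FL | NULL
NU | NULL
SG | NU

(CR, FL); (CR, NU); (CR, SG); (FL, NU); (FL, NULL); (NU, NULL); (SG, NU)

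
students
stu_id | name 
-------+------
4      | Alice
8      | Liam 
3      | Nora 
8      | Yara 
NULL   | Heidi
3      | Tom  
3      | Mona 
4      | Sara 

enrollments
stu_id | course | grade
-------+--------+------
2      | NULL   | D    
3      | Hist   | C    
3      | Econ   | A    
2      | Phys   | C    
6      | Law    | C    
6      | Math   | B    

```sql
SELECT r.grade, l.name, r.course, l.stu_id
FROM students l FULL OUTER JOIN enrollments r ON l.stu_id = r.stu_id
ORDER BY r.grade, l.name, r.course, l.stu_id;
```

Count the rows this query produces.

15

FULL OUTER JOIN keeps every row from both sides; unmatched rows get NULL for the other side's columns.
Matching on l.stu_id = r.stu_id. A NULL in a compared column never satisfies the condition.
- l row (stu_id=4): no match → kept, r columns NULL.
- l row (stu_id=8): no match → kept, r columns NULL.
- l row (stu_id=3): matches 2 r row(s) → 2 output row(s).
- l row (stu_id=8): no match → kept, r columns NULL.
- l row (stu_id=NULL): no match → kept, r columns NULL.
- l row (stu_id=3): matches 2 r row(s) → 2 output row(s).
- l row (stu_id=3): matches 2 r row(s) → 2 output row(s).
- l row (stu_id=4): no match → kept, r columns NULL.
- 4 row(s) from r found no l partner → padded with NULL.
Total: 6 matched + 9 padded = 15 rows.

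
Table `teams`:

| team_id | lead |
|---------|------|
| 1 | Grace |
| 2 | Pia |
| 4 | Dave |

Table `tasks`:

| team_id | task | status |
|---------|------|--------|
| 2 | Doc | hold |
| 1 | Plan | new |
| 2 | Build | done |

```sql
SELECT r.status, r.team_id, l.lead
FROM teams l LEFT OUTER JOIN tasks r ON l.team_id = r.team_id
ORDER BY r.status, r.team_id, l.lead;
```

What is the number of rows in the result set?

LEFT JOIN keeps every row from `teams`; unmatched rows get NULL for `tasks`'s columns.
Matching on l.team_id = r.team_id.
- l (team_id=1) pairs with 1 row(s) of r.
- l (team_id=2) pairs with 2 row(s) of r.
- l (team_id=4) has no partner → padded with NULL.
Total: 3 matched + 1 padded = 4 rows.

4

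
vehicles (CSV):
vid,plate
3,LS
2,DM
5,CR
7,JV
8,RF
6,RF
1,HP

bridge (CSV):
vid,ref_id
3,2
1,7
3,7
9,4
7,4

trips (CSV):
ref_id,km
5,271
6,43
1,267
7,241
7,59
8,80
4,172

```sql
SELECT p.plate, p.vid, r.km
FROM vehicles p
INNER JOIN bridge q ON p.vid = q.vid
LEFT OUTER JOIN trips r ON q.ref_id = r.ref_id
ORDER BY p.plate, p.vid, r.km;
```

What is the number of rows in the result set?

6

Evaluate left to right. First `vehicles p INNER JOIN bridge q` on vid: 4 row(s).
Then LEFT JOIN `trips r` on ref_id: each of those 4 rows is kept; rows whose q.ref_id has no match in r get NULL for r's columns.
Result: 6 row(s).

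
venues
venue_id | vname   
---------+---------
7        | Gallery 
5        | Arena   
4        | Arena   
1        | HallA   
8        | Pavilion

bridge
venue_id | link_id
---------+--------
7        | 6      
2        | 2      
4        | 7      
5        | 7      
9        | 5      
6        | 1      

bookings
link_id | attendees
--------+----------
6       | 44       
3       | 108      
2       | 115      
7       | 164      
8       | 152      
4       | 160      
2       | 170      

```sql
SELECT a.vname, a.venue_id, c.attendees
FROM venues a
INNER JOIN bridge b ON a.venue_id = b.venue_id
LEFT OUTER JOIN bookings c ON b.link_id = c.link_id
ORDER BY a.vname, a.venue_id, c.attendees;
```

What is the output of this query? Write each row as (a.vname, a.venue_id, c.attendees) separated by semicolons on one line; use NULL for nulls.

(Arena, 4, 164); (Arena, 5, 164); (Gallery, 7, 44)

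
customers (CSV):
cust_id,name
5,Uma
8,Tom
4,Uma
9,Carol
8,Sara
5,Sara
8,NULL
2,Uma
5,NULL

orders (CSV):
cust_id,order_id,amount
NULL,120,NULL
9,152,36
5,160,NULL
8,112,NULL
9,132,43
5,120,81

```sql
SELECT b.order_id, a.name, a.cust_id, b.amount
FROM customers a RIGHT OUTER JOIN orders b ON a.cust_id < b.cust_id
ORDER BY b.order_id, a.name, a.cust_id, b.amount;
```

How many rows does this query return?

26

RIGHT JOIN keeps every row from `orders`; unmatched rows get NULL for `customers`'s columns.
Matching on a.cust_id < b.cust_id. A NULL in a compared column never satisfies the condition.
Matched pairs: 25; unmatched b rows kept: 1.
Total: 25 matched + 1 padded = 26 rows.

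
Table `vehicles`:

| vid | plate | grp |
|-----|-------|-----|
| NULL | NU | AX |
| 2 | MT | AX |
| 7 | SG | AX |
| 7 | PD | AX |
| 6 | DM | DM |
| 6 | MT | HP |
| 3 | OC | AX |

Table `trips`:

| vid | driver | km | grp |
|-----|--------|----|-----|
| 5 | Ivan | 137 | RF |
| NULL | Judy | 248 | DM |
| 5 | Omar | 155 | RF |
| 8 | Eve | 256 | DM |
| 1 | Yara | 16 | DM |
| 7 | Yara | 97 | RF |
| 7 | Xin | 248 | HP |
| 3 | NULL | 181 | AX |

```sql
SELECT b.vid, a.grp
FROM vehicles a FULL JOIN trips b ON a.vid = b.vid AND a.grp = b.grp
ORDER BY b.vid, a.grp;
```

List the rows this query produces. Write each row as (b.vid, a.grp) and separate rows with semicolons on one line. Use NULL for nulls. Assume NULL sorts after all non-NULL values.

FULL OUTER JOIN keeps every row from both sides; unmatched rows get NULL for the other side's columns.
Matching on a.vid = b.vid AND a.grp = b.grp. A NULL in a compared column never satisfies the condition.
- a row (vid=NULL, grp=AX): no match → kept, b columns NULL.
- a row (vid=2, grp=AX): no match → kept, b columns NULL.
- a row (vid=7, grp=AX): no match → kept, b columns NULL.
- a row (vid=7, grp=AX): no match → kept, b columns NULL.
- a row (vid=6, grp=DM): no match → kept, b columns NULL.
- a row (vid=6, grp=HP): no match → kept, b columns NULL.
- a row (vid=3, grp=AX): matches 1 b row(s) → 1 output row(s).
- 7 row(s) from b found no a partner → padded with NULL.

(1, NULL); (3, AX); (5, NULL); (5, NULL); (7, NULL); (7, NULL); (8, NULL); (NULL, AX); (NULL, AX); (NULL, AX); (NULL, AX); (NULL, DM); (NULL, HP); (NULL, NULL)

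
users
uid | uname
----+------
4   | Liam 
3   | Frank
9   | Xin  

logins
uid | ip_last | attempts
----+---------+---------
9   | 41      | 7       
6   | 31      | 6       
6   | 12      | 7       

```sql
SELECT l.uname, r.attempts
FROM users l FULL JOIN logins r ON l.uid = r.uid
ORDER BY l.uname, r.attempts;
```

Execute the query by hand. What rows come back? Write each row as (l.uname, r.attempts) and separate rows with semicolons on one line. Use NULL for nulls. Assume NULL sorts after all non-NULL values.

(Frank, NULL); (Liam, NULL); (Xin, 7); (NULL, 6); (NULL, 7)

FULL OUTER JOIN keeps every row from both sides; unmatched rows get NULL for the other side's columns.
Matching on l.uid = r.uid.
Matched pairs: 1; unmatched l rows kept: 2; unmatched r rows kept: 2.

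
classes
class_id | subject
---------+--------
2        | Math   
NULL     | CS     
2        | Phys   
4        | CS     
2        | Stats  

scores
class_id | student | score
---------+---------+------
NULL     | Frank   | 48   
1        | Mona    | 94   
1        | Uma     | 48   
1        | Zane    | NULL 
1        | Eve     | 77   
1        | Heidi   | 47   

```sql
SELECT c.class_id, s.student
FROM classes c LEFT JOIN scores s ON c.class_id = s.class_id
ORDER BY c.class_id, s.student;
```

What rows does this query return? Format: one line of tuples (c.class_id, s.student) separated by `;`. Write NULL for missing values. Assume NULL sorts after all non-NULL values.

LEFT JOIN keeps every row from `classes`; unmatched rows get NULL for `scores`'s columns.
Matching on c.class_id = s.class_id. A NULL in a compared column never satisfies the condition.
- class_id=2: no s row matches, row kept with s columns NULL.
- class_id=NULL: no s row matches, row kept with s columns NULL.
- class_id=2: no s row matches, row kept with s columns NULL.
- class_id=4: no s row matches, row kept with s columns NULL.
- class_id=2: no s row matches, row kept with s columns NULL.
After projecting and ordering:
c.class_id | s.student
2 | NULL
2 | NULL
2 | NULL
4 | NULL
NULL | NULL

(2, NULL); (2, NULL); (2, NULL); (4, NULL); (NULL, NULL)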